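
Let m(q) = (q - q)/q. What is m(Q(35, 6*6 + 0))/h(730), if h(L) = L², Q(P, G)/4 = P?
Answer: 0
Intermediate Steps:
Q(P, G) = 4*P
m(q) = 0 (m(q) = 0/q = 0)
m(Q(35, 6*6 + 0))/h(730) = 0/(730²) = 0/532900 = 0*(1/532900) = 0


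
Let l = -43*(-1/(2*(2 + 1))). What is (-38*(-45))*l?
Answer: 12255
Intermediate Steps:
l = 43/6 (l = -43/(3*(-2)) = -43/(-6) = -43*(-⅙) = 43/6 ≈ 7.1667)
(-38*(-45))*l = -38*(-45)*(43/6) = 1710*(43/6) = 12255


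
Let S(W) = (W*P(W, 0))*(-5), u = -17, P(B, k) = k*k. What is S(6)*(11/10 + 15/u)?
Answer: 0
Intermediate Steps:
P(B, k) = k²
S(W) = 0 (S(W) = (W*0²)*(-5) = (W*0)*(-5) = 0*(-5) = 0)
S(6)*(11/10 + 15/u) = 0*(11/10 + 15/(-17)) = 0*(11*(⅒) + 15*(-1/17)) = 0*(11/10 - 15/17) = 0*(37/170) = 0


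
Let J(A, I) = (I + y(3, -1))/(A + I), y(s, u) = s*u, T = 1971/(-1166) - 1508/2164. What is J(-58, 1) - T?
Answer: 87097513/35955942 ≈ 2.4223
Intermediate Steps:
T = -1505893/630806 (T = 1971*(-1/1166) - 1508*1/2164 = -1971/1166 - 377/541 = -1505893/630806 ≈ -2.3873)
J(A, I) = (-3 + I)/(A + I) (J(A, I) = (I + 3*(-1))/(A + I) = (I - 3)/(A + I) = (-3 + I)/(A + I))
J(-58, 1) - T = (-3 + 1)/(-58 + 1) - 1*(-1505893/630806) = -2/(-57) + 1505893/630806 = -1/57*(-2) + 1505893/630806 = 2/57 + 1505893/630806 = 87097513/35955942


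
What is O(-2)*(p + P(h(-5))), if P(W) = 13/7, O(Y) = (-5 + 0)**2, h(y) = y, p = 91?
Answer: 16250/7 ≈ 2321.4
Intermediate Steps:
O(Y) = 25 (O(Y) = (-5)**2 = 25)
P(W) = 13/7 (P(W) = 13*(1/7) = 13/7)
O(-2)*(p + P(h(-5))) = 25*(91 + 13/7) = 25*(650/7) = 16250/7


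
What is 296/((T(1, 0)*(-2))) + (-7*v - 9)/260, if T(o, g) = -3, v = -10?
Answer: 38663/780 ≈ 49.568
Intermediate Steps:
296/((T(1, 0)*(-2))) + (-7*v - 9)/260 = 296/((-3*(-2))) + (-7*(-10) - 9)/260 = 296/6 + (70 - 9)*(1/260) = 296*(⅙) + 61*(1/260) = 148/3 + 61/260 = 38663/780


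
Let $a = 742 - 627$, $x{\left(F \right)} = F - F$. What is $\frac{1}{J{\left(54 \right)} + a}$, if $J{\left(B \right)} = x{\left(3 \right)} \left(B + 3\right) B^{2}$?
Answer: $\frac{1}{115} \approx 0.0086956$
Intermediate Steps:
$x{\left(F \right)} = 0$
$a = 115$ ($a = 742 - 627 = 115$)
$J{\left(B \right)} = 0$ ($J{\left(B \right)} = 0 \left(B + 3\right) B^{2} = 0 \left(3 + B\right) B^{2} = 0 B^{2} = 0$)
$\frac{1}{J{\left(54 \right)} + a} = \frac{1}{0 + 115} = \frac{1}{115}$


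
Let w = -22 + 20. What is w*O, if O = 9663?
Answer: -19326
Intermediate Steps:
w = -2
w*O = -2*9663 = -19326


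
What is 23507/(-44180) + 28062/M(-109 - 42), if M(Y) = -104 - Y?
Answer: 26354773/44180 ≈ 596.53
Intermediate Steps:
23507/(-44180) + 28062/M(-109 - 42) = 23507/(-44180) + 28062/(-104 - (-109 - 42)) = 23507*(-1/44180) + 28062/(-104 - 1*(-151)) = -23507/44180 + 28062/(-104 + 151) = -23507/44180 + 28062/47 = 26354773/44180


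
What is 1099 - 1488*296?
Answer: -439349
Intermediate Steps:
1099 - 1488*296 = 1099 - 440448 = -439349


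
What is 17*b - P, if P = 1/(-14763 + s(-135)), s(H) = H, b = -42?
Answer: -10637171/14898 ≈ -714.00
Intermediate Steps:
P = -1/14898 (P = 1/(-14763 - 135) = 1/(-14898) = -1/14898 ≈ -6.7123e-5)
17*b - P = 17*(-42) - 1*(-1/14898) = -714 + 1/14898 = -10637171/14898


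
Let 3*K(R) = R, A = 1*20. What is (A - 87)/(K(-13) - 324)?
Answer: 201/985 ≈ 0.20406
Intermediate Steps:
A = 20
K(R) = R/3
(A - 87)/(K(-13) - 324) = (20 - 87)/((⅓)*(-13) - 324) = -67/(-13/3 - 324) = -67/(-985/3) = -67*(-3/985) = 201/985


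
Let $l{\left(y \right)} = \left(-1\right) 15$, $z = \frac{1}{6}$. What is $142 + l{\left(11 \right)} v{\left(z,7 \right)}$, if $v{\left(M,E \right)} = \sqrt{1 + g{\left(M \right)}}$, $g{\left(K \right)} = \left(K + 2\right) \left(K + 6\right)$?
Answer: $142 - \frac{5 \sqrt{517}}{2} \approx 85.156$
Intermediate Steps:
$z = \frac{1}{6} \approx 0.16667$
$l{\left(y \right)} = -15$
$g{\left(K \right)} = \left(2 + K\right) \left(6 + K\right)$
$v{\left(M,E \right)} = \sqrt{13 + M^{2} + 8 M}$ ($v{\left(M,E \right)} = \sqrt{1 + \left(12 + M^{2} + 8 M\right)} = \sqrt{13 + M^{2} + 8 M}$)
$142 + l{\left(11 \right)} v{\left(z,7 \right)} = 142 - 15 \sqrt{13 + \left(\frac{1}{6}\right)^{2} + 8 \cdot \frac{1}{6}} = 142 - 15 \sqrt{13 + \frac{1}{36} + \frac{4}{3}} = 142 - 15 \sqrt{\frac{517}{36}} = 142 - 15 \frac{\sqrt{517}}{6} = 142 - \frac{5 \sqrt{517}}{2}$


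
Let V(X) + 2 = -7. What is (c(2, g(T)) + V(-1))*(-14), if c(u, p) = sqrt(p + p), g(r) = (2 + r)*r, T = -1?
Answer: 126 - 14*I*sqrt(2) ≈ 126.0 - 19.799*I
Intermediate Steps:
V(X) = -9 (V(X) = -2 - 7 = -9)
g(r) = r*(2 + r)
c(u, p) = sqrt(2)*sqrt(p) (c(u, p) = sqrt(2*p) = sqrt(2)*sqrt(p))
(c(2, g(T)) + V(-1))*(-14) = (sqrt(2)*sqrt(-(2 - 1)) - 9)*(-14) = (sqrt(2)*sqrt(-1*1) - 9)*(-14) = (sqrt(2)*sqrt(-1) - 9)*(-14) = (sqrt(2)*I - 9)*(-14) = (I*sqrt(2) - 9)*(-14) = (-9 + I*sqrt(2))*(-14) = 126 - 14*I*sqrt(2)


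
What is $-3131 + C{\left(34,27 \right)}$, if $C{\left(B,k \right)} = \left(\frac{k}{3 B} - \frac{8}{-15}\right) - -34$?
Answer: $- \frac{1579063}{510} \approx -3096.2$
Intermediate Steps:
$C{\left(B,k \right)} = \frac{518}{15} + \frac{k}{3 B}$ ($C{\left(B,k \right)} = \left(k \frac{1}{3 B} - - \frac{8}{15}\right) + 34 = \left(\frac{k}{3 B} + \frac{8}{15}\right) + 34 = \left(\frac{8}{15} + \frac{k}{3 B}\right) + 34 = \frac{518}{15} + \frac{k}{3 B}$)
$-3131 + C{\left(34,27 \right)} = -3131 + \left(\frac{518}{15} + \frac{1}{3} \cdot 27 \cdot \frac{1}{34}\right) = -3131 + \left(\frac{518}{15} + \frac{9}{34}\right) = -3131 + \frac{17747}{510} = - \frac{1579063}{510}$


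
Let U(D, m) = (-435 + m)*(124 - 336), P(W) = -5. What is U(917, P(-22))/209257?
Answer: 93280/209257 ≈ 0.44577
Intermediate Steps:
U(D, m) = 92220 - 212*m (U(D, m) = (-435 + m)*(-212) = 92220 - 212*m)
U(917, P(-22))/209257 = (92220 - 212*(-5))/209257 = (92220 + 1060)*(1/209257) = 93280*(1/209257) = 93280/209257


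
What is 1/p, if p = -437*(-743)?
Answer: 1/324691 ≈ 3.0799e-6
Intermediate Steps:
p = 324691
1/p = 1/324691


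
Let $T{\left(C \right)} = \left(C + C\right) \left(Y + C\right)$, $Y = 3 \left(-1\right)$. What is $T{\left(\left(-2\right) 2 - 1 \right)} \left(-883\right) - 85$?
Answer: $-70725$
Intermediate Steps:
$Y = -3$
$T{\left(C \right)} = 2 C \left(-3 + C\right)$ ($T{\left(C \right)} = \left(C + C\right) \left(-3 + C\right) = 2 C \left(-3 + C\right)$)
$T{\left(\left(-2\right) 2 - 1 \right)} \left(-883\right) - 85 = 2 \left(\left(-2\right) 2 - 1\right) \left(-3 - 5\right) \left(-883\right) - 85 = 2 \left(-4 - 1\right) \left(-3 - 5\right) \left(-883\right) - 85 = 2 \left(-5\right) \left(-3 - 5\right) \left(-883\right) - 85 = 2 \left(-5\right) \left(-8\right) \left(-883\right) - 85 = 80 \left(-883\right) - 85 = -70640 - 85 = -70725$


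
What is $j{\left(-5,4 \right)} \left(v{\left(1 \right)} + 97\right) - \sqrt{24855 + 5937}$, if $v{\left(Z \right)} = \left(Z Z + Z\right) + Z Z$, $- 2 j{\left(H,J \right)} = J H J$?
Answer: $4000 - 2 \sqrt{7698} \approx 3824.5$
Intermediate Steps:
$j{\left(H,J \right)} = - \frac{H J^{2}}{2}$ ($j{\left(H,J \right)} = - \frac{J H J}{2} = - \frac{H J J}{2} = - \frac{H J^{2}}{2}$)
$v{\left(Z \right)} = Z + 2 Z^{2}$ ($v{\left(Z \right)} = \left(Z^{2} + Z\right) + Z^{2} = \left(Z + Z^{2}\right) + Z^{2} = Z + 2 Z^{2}$)
$j{\left(-5,4 \right)} \left(v{\left(1 \right)} + 97\right) - \sqrt{24855 + 5937} = \left(- \frac{1}{2}\right) \left(-5\right) 4^{2} \left(1 \left(1 + 2 \cdot 1\right) + 97\right) - \sqrt{24855 + 5937} = \left(- \frac{1}{2}\right) \left(-5\right) 16 \left(1 \left(1 + 2\right) + 97\right) - \sqrt{30792} = 40 \left(1 \cdot 3 + 97\right) - 2 \sqrt{7698} = 40 \left(3 + 97\right) - 2 \sqrt{7698} = 40 \cdot 100 - 2 \sqrt{7698} = 4000 - 2 \sqrt{7698}$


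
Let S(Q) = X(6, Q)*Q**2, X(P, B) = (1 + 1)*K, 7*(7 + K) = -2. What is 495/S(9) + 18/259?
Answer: -83191/237762 ≈ -0.34989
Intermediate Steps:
K = -51/7 (K = -7 + (1/7)*(-2) = -7 - 2/7 = -51/7 ≈ -7.2857)
X(P, B) = -102/7 (X(P, B) = (1 + 1)*(-51/7) = 2*(-51/7) = -102/7)
S(Q) = -102*Q**2/7
495/S(9) + 18/259 = 495/((-102/7*9**2)) + 18/259 = 495/((-102/7*81)) + 18*(1/259) = 495/(-8262/7) + 18/259 = 495*(-7/8262) + 18/259 = -385/918 + 18/259 = -83191/237762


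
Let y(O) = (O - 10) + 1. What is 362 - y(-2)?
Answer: 373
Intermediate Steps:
y(O) = -9 + O (y(O) = (-10 + O) + 1 = -9 + O)
362 - y(-2) = 362 - (-9 - 2) = 362 - 1*(-11) = 362 + 11 = 373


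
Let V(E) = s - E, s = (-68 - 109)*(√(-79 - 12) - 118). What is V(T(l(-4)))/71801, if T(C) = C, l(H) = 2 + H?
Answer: 20888/71801 - 177*I*√91/71801 ≈ 0.29092 - 0.023516*I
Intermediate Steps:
s = 20886 - 177*I*√91 (s = -177*(√(-91) - 118) = -177*(I*√91 - 118) = -177*(-118 + I*√91) = 20886 - 177*I*√91 ≈ 20886.0 - 1688.5*I)
V(E) = 20886 - E - 177*I*√91 (V(E) = (20886 - 177*I*√91) - E = 20886 - E - 177*I*√91)
V(T(l(-4)))/71801 = (20886 - (2 - 4) - 177*I*√91)/71801 = (20886 - 1*(-2) - 177*I*√91)*(1/71801) = (20886 + 2 - 177*I*√91)*(1/71801) = (20888 - 177*I*√91)*(1/71801) = 20888/71801 - 177*I*√91/71801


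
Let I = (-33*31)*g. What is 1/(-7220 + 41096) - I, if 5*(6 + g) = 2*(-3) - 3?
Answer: -1351550767/169380 ≈ -7979.4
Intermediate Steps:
g = -39/5 (g = -6 + (2*(-3) - 3)/5 = -6 + (-6 - 3)/5 = -6 + (⅕)*(-9) = -6 - 9/5 = -39/5 ≈ -7.8000)
I = 39897/5 (I = -33*31*(-39/5) = -1023*(-39/5) = 39897/5 ≈ 7979.4)
1/(-7220 + 41096) - I = 1/(-7220 + 41096) - 1*39897/5 = 1/33876 - 39897/5 = -1351550767/169380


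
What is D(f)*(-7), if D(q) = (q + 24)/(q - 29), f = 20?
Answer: 308/9 ≈ 34.222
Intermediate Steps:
D(q) = (24 + q)/(-29 + q)
D(f)*(-7) = ((24 + 20)/(-29 + 20))*(-7) = (44/(-9))*(-7) = -1/9*44*(-7) = -44/9*(-7) = 308/9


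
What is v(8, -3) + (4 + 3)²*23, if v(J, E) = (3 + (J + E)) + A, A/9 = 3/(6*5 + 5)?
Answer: 39752/35 ≈ 1135.8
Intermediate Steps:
A = 27/35 (A = 9*(3/(6*5 + 5)) = 9*(3/(30 + 5)) = 9*(3/35) = 27/35 ≈ 0.77143)
v(J, E) = 132/35 + E + J (v(J, E) = (3 + (J + E)) + 27/35 = (3 + (E + J)) + 27/35 = (3 + E + J) + 27/35 = 132/35 + E + J)
v(8, -3) + (4 + 3)²*23 = (132/35 - 3 + 8) + (4 + 3)²*23 = 307/35 + 7²*23 = 307/35 + 49*23 = 307/35 + 1127 = 39752/35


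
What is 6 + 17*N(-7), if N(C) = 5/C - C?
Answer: 790/7 ≈ 112.86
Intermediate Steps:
N(C) = -C + 5/C
6 + 17*N(-7) = 6 + 17*(-1*(-7) + 5/(-7)) = 6 + 17*(7 + 5*(-⅐)) = 6 + 17*(7 - 5/7) = 6 + 17*(44/7) = 6 + 748/7 = 790/7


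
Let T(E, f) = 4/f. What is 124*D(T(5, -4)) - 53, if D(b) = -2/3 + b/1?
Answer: -779/3 ≈ -259.67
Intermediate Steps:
D(b) = -⅔ + b (D(b) = -2*⅓ + b*1 = -⅔ + b)
124*D(T(5, -4)) - 53 = 124*(-⅔ + 4/(-4)) - 53 = 124*(-⅔ + 4*(-¼)) - 53 = 124*(-⅔ - 1) - 53 = 124*(-5/3) - 53 = -620/3 - 53 = -779/3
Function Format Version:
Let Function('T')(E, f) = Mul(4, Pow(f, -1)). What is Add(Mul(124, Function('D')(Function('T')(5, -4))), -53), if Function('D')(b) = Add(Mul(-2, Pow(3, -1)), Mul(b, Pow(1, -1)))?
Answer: Rational(-779, 3) ≈ -259.67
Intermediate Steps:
Function('D')(b) = Add(Rational(-2, 3), b) (Function('D')(b) = Add(Mul(-2, Rational(1, 3)), Mul(b, 1)) = Add(Rational(-2, 3), b))
Add(Mul(124, Function('D')(Function('T')(5, -4))), -53) = Add(Mul(124, Add(Rational(-2, 3), Mul(4, Pow(-4, -1)))), -53) = Add(Mul(124, Add(Rational(-2, 3), Mul(4, Rational(-1, 4)))), -53) = Add(Mul(124, Add(Rational(-2, 3), -1)), -53) = Add(Mul(124, Rational(-5, 3)), -53) = Add(Rational(-620, 3), -53) = Rational(-779, 3)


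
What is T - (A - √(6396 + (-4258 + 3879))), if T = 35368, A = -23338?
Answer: 58706 + √6017 ≈ 58784.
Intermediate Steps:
T - (A - √(6396 + (-4258 + 3879))) = 35368 - (-23338 - √(6396 + (-4258 + 3879))) = 35368 - (-23338 - √(6396 - 379)) = 35368 - (-23338 - √6017) = 35368 + (23338 + √6017) = 58706 + √6017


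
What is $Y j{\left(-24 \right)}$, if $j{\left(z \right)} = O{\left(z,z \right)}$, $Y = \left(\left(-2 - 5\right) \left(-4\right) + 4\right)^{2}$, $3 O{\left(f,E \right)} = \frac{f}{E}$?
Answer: $\frac{1024}{3} \approx 341.33$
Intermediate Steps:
$O{\left(f,E \right)} = \frac{f}{3 E}$ ($O{\left(f,E \right)} = \frac{f \frac{1}{E}}{3} = \frac{f}{3 E}$)
$Y = 1024$ ($Y = \left(\left(-7\right) \left(-4\right) + 4\right)^{2} = \left(28 + 4\right)^{2} = 32^{2} = 1024$)
$j{\left(z \right)} = \frac{1}{3}$ ($j{\left(z \right)} = \frac{z}{3 z} = \frac{1}{3}$)
$Y j{\left(-24 \right)} = 1024 \cdot \frac{1}{3} = \frac{1024}{3}$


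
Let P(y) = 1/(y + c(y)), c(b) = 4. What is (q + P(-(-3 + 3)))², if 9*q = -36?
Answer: 225/16 ≈ 14.063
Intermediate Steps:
q = -4 (q = (⅑)*(-36) = -4)
P(y) = 1/(4 + y) (P(y) = 1/(y + 4) = 1/(4 + y))
(q + P(-(-3 + 3)))² = (-4 + 1/(4 - (-3 + 3)))² = (-4 + 1/(4 - 1*0))² = (-4 + 1/(4 + 0))² = (-4 + 1/4)² = (-4 + ¼)² = (-15/4)² = 225/16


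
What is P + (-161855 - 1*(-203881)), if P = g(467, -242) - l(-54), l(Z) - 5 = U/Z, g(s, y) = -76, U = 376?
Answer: 1132703/27 ≈ 41952.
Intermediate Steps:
l(Z) = 5 + 376/Z
P = -1999/27 (P = -76 - (5 + 376/(-54)) = -76 - (5 + 376*(-1/54)) = -76 - (5 - 188/27) = -76 - 1*(-53/27) = -76 + 53/27 = -1999/27 ≈ -74.037)
P + (-161855 - 1*(-203881)) = -1999/27 + (-161855 - 1*(-203881)) = -1999/27 + (-161855 + 203881) = -1999/27 + 42026 = 1132703/27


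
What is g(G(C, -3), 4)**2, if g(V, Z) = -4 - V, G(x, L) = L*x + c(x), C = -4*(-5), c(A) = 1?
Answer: 3025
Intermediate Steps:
C = 20
G(x, L) = 1 + L*x (G(x, L) = L*x + 1 = 1 + L*x)
g(G(C, -3), 4)**2 = (-4 - (1 - 3*20))**2 = (-4 - (1 - 60))**2 = (-4 - 1*(-59))**2 = (-4 + 59)**2 = 55**2 = 3025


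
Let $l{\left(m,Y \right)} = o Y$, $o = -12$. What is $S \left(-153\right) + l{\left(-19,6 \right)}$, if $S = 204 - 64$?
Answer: $-21492$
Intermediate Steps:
$l{\left(m,Y \right)} = - 12 Y$
$S = 140$ ($S = 204 - 64 = 140$)
$S \left(-153\right) + l{\left(-19,6 \right)} = 140 \left(-153\right) - 72 = -21420 - 72 = -21492$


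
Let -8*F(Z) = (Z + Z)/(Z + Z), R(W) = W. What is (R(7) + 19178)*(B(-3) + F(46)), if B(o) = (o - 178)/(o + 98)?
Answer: -5920491/152 ≈ -38951.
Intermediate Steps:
B(o) = (-178 + o)/(98 + o)
F(Z) = -1/8 (F(Z) = -(Z + Z)/(8*(Z + Z)) = -2*Z/(8*(2*Z)) = -2*Z*1/(2*Z)/8 = -1/8*1 = -1/8)
(R(7) + 19178)*(B(-3) + F(46)) = (7 + 19178)*((-178 - 3)/(98 - 3) - 1/8) = 19185*(-181/95 - 1/8) = 19185*(-1543/760) = -5920491/152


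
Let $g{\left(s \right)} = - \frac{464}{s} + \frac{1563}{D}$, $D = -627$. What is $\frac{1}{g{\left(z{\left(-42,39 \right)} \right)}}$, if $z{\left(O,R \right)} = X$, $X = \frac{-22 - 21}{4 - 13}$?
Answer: $- \frac{8987}{895187} \approx -0.010039$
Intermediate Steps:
$X = \frac{43}{9}$ ($X = - \frac{43}{-9} = \left(-43\right) \left(- \frac{1}{9}\right) = \frac{43}{9} \approx 4.7778$)
$z{\left(O,R \right)} = \frac{43}{9}$
$g{\left(s \right)} = - \frac{521}{209} - \frac{464}{s}$ ($g{\left(s \right)} = - \frac{464}{s} + \frac{1563}{-627} = - \frac{464}{s} + 1563 \left(- \frac{1}{627}\right) = - \frac{464}{s} - \frac{521}{209} = - \frac{521}{209} - \frac{464}{s}$)
$\frac{1}{g{\left(z{\left(-42,39 \right)} \right)}} = \frac{1}{- \frac{521}{209} - \frac{464}{\frac{43}{9}}} = \frac{1}{- \frac{521}{209} - \frac{4176}{43}} = \frac{1}{- \frac{895187}{8987}} = - \frac{8987}{895187}$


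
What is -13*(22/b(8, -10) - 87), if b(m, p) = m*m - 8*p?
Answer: 81289/72 ≈ 1129.0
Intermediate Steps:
b(m, p) = m² - 8*p
-13*(22/b(8, -10) - 87) = -13*(22/(8² - 8*(-10)) - 87) = -13*(22/(64 + 80) - 87) = -13*(22/144 - 87) = -13*(22*(1/144) - 87) = -13*(11/72 - 87) = -13*(-6253/72) = 81289/72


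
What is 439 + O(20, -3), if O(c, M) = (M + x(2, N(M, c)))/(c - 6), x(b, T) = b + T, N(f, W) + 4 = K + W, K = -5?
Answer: 3078/7 ≈ 439.71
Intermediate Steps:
N(f, W) = -9 + W (N(f, W) = -4 + (-5 + W) = -9 + W)
x(b, T) = T + b
O(c, M) = (-7 + M + c)/(-6 + c) (O(c, M) = (M + ((-9 + c) + 2))/(c - 6) = (M + (-7 + c))/(-6 + c) = (-7 + M + c)/(-6 + c))
439 + O(20, -3) = 439 + (-7 - 3 + 20)/(-6 + 20) = 439 + 10/14 = 439 + (1/14)*10 = 439 + 5/7 = 3078/7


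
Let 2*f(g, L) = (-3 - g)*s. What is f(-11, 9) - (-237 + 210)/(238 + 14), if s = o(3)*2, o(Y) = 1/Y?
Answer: 233/84 ≈ 2.7738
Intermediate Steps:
s = ⅔ (s = 2/3 = (⅓)*2 = ⅔ ≈ 0.66667)
f(g, L) = -1 - g/3 (f(g, L) = ((-3 - g)*(⅔))/2 = (-2 - 2*g/3)/2 = -1 - g/3)
f(-11, 9) - (-237 + 210)/(238 + 14) = (-1 - ⅓*(-11)) - (-237 + 210)/(238 + 14) = (-1 + 11/3) - (-27)/252 = 8/3 - (-27)/252 = 8/3 - 1*(-3/28) = 8/3 + 3/28 = 233/84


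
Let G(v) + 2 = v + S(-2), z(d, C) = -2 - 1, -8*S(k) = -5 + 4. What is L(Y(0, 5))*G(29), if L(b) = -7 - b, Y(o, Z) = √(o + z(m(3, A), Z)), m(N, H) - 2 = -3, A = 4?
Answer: -1519/8 - 217*I*√3/8 ≈ -189.88 - 46.982*I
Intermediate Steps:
m(N, H) = -1 (m(N, H) = 2 - 3 = -1)
S(k) = ⅛ (S(k) = -(-5 + 4)/8 = -⅛*(-1) = ⅛)
z(d, C) = -3
Y(o, Z) = √(-3 + o) (Y(o, Z) = √(o - 3) = √(-3 + o))
G(v) = -15/8 + v (G(v) = -2 + (v + ⅛) = -2 + (⅛ + v) = -15/8 + v)
L(Y(0, 5))*G(29) = (-7 - √(-3 + 0))*(-15/8 + 29) = (-7 - √(-3))*(217/8) = (-7 - I*√3)*(217/8) = -1519/8 - 217*I*√3/8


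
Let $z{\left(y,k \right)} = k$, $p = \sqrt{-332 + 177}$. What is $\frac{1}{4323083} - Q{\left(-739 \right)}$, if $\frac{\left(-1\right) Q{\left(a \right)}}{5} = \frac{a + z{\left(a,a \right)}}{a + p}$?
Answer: $\frac{11804632328353}{1180798244454} + \frac{3695 i \sqrt{155}}{273138} \approx 9.9972 + 0.16842 i$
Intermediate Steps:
$p = i \sqrt{155}$ ($p = \sqrt{-155} = i \sqrt{155} \approx 12.45 i$)
$Q{\left(a \right)} = - \frac{10 a}{a + i \sqrt{155}}$ ($Q{\left(a \right)} = - 5 \frac{a + a}{a + i \sqrt{155}} = - 5 \frac{2 a}{a + i \sqrt{155}} = - \frac{10 a}{a + i \sqrt{155}}$)
$\frac{1}{4323083} - Q{\left(-739 \right)} = \frac{1}{4323083} - \left(-10\right) \left(-739\right) \frac{1}{-739 + i \sqrt{155}} = \frac{1}{4323083} - \frac{7390}{-739 + i \sqrt{155}}$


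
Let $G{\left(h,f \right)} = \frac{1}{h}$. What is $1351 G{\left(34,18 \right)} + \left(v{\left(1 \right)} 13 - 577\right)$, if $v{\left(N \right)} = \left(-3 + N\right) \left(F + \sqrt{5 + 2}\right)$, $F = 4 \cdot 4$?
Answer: $- \frac{32411}{34} - 26 \sqrt{7} \approx -1022.1$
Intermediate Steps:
$F = 16$
$v{\left(N \right)} = \left(-3 + N\right) \left(16 + \sqrt{7}\right)$ ($v{\left(N \right)} = \left(-3 + N\right) \left(16 + \sqrt{5 + 2}\right) = \left(-3 + N\right) \left(16 + \sqrt{7}\right)$)
$1351 G{\left(34,18 \right)} + \left(v{\left(1 \right)} 13 - 577\right) = \frac{1351}{34} - \left(577 - \left(-48 - 3 \sqrt{7} + 16 \cdot 1 + 1 \sqrt{7}\right) 13\right) = 1351 \cdot \frac{1}{34} - \left(577 - \left(-48 - 3 \sqrt{7} + 16 + \sqrt{7}\right) 13\right) = \frac{1351}{34} - \left(577 - \left(-32 - 2 \sqrt{7}\right) 13\right) = \frac{1351}{34} - \left(993 + 26 \sqrt{7}\right) = - \frac{32411}{34} - 26 \sqrt{7}$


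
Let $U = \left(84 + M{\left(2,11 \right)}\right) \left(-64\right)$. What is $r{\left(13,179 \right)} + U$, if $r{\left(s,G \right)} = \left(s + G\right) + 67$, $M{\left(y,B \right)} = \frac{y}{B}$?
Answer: $- \frac{56415}{11} \approx -5128.6$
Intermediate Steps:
$r{\left(s,G \right)} = 67 + G + s$ ($r{\left(s,G \right)} = \left(G + s\right) + 67 = 67 + G + s$)
$U = - \frac{59264}{11}$ ($U = \left(84 + \frac{2}{11}\right) \left(-64\right) = \frac{926}{11} \left(-64\right) = - \frac{59264}{11} \approx -5387.6$)
$r{\left(13,179 \right)} + U = \left(67 + 179 + 13\right) - \frac{59264}{11} = 259 - \frac{59264}{11} = - \frac{56415}{11}$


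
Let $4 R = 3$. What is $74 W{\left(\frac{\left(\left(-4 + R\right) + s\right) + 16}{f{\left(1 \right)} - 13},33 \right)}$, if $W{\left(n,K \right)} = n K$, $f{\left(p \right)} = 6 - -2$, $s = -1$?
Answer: $- \frac{57387}{10} \approx -5738.7$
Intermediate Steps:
$R = \frac{3}{4}$ ($R = \frac{1}{4} \cdot 3 = \frac{3}{4} \approx 0.75$)
$f{\left(p \right)} = 8$ ($f{\left(p \right)} = 6 + 2 = 8$)
$W{\left(n,K \right)} = K n$
$74 W{\left(\frac{\left(\left(-4 + R\right) + s\right) + 16}{f{\left(1 \right)} - 13},33 \right)} = 74 \cdot 33 \frac{\left(\left(-4 + \frac{3}{4}\right) - 1\right) + 16}{8 - 13} = 74 \cdot 33 \frac{\left(- \frac{13}{4} - 1\right) + 16}{-5} = 74 \cdot 33 \left(- \frac{17}{4} + 16\right) \left(- \frac{1}{5}\right) = 74 \cdot 33 \cdot \frac{47}{4} \left(- \frac{1}{5}\right) = 74 \cdot 33 \left(- \frac{47}{20}\right) = 74 \left(- \frac{1551}{20}\right) = - \frac{57387}{10}$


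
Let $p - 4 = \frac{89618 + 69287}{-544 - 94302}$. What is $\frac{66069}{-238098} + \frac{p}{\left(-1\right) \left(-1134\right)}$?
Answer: $- \frac{55980791549}{203243786172} \approx -0.27544$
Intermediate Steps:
$p = \frac{220479}{94846}$ ($p = 4 + \frac{89618 + 69287}{-544 - 94302} = 4 + \frac{158905}{-544 - 94302} = 4 + \frac{158905}{-94846} = 4 + 158905 \left(- \frac{1}{94846}\right) = 4 - \frac{158905}{94846} = \frac{220479}{94846} \approx 2.3246$)
$\frac{66069}{-238098} + \frac{p}{\left(-1\right) \left(-1134\right)} = \frac{66069}{-238098} + \frac{220479}{94846 \left(\left(-1\right) \left(-1134\right)\right)} = 66069 \left(- \frac{1}{238098}\right) + \frac{220479}{94846 \cdot 1134} = - \frac{22023}{79366} + \frac{220479}{94846} \cdot \frac{1}{1134} = - \frac{22023}{79366} + \frac{10499}{5121684} = - \frac{55980791549}{203243786172}$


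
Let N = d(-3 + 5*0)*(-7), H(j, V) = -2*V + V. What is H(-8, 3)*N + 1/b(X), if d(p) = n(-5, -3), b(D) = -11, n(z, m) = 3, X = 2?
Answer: 692/11 ≈ 62.909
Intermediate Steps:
d(p) = 3
H(j, V) = -V
N = -21 (N = 3*(-7) = -21)
H(-8, 3)*N + 1/b(X) = -1*3*(-21) + 1/(-11) = -3*(-21) - 1/11 = 63 - 1/11 = 692/11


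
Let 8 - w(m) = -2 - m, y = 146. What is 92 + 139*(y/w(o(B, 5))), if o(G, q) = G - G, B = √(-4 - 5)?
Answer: 10607/5 ≈ 2121.4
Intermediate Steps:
B = 3*I (B = √(-9) = 3*I ≈ 3.0*I)
o(G, q) = 0
w(m) = 10 + m (w(m) = 8 - (-2 - m) = 8 + (2 + m) = 10 + m)
92 + 139*(y/w(o(B, 5))) = 92 + 139*(146/(10 + 0)) = 92 + 139*(146/10) = 92 + 139*(146*(⅒)) = 92 + 139*(73/5) = 92 + 10147/5 = 10607/5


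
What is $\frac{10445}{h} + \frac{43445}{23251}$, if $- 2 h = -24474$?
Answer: $\frac{774493160}{284522487} \approx 2.7221$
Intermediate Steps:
$h = 12237$ ($h = \left(- \frac{1}{2}\right) \left(-24474\right) = 12237$)
$\frac{10445}{h} + \frac{43445}{23251} = \frac{10445}{12237} + \frac{43445}{23251} = \frac{774493160}{284522487}$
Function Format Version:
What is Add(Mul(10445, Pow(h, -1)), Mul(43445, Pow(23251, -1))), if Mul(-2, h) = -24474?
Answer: Rational(774493160, 284522487) ≈ 2.7221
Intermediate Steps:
h = 12237 (h = Mul(Rational(-1, 2), -24474) = 12237)
Add(Mul(10445, Pow(h, -1)), Mul(43445, Pow(23251, -1))) = Add(Mul(10445, Pow(12237, -1)), Mul(43445, Pow(23251, -1))) = Add(Mul(10445, Rational(1, 12237)), Mul(43445, Rational(1, 23251))) = Add(Rational(10445, 12237), Rational(43445, 23251)) = Rational(774493160, 284522487)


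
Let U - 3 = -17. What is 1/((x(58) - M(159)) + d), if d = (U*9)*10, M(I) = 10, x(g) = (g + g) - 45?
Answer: -1/1199 ≈ -0.00083403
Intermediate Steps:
U = -14 (U = 3 - 17 = -14)
x(g) = -45 + 2*g (x(g) = 2*g - 45 = -45 + 2*g)
d = -1260 (d = -14*9*10 = -126*10 = -1260)
1/((x(58) - M(159)) + d) = 1/(((-45 + 2*58) - 1*10) - 1260) = 1/(((-45 + 116) - 10) - 1260) = 1/((71 - 10) - 1260) = 1/(61 - 1260) = 1/(-1199) = -1/1199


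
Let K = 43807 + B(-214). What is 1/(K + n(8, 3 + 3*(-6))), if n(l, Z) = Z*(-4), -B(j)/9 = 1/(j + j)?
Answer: 428/18775085 ≈ 2.2796e-5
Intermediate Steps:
B(j) = -9/(2*j) (B(j) = -9/(j + j) = -9*1/(2*j) = -9/(2*j))
n(l, Z) = -4*Z
K = 18749405/428 (K = 43807 - 9/2/(-214) = 43807 - 9/2*(-1/214) = 43807 + 9/428 = 18749405/428 ≈ 43807.)
1/(K + n(8, 3 + 3*(-6))) = 1/(18749405/428 - 4*(3 + 3*(-6))) = 1/(18749405/428 - 4*(3 - 18)) = 1/(18749405/428 - 4*(-15)) = 1/(18749405/428 + 60) = 1/(18775085/428) = 428/18775085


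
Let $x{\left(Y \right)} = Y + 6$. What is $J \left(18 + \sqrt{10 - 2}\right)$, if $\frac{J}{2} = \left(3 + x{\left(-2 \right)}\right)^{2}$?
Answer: $1764 + 196 \sqrt{2} \approx 2041.2$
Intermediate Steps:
$x{\left(Y \right)} = 6 + Y$
$J = 98$ ($J = 2 \left(3 + \left(6 - 2\right)\right)^{2} = 2 \left(3 + 4\right)^{2} = 2 \cdot 7^{2} = 2 \cdot 49 = 98$)
$J \left(18 + \sqrt{10 - 2}\right) = 98 \left(18 + \sqrt{10 - 2}\right) = 98 \left(18 + \sqrt{8}\right) = 98 \left(18 + 2 \sqrt{2}\right) = 1764 + 196 \sqrt{2}$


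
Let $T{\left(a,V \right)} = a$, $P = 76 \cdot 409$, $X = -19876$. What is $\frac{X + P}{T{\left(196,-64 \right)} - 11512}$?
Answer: $- \frac{934}{943} \approx -0.99046$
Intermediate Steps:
$P = 31084$
$\frac{X + P}{T{\left(196,-64 \right)} - 11512} = \frac{-19876 + 31084}{196 - 11512} = \frac{11208}{-11316} = 11208 \left(- \frac{1}{11316}\right) = - \frac{934}{943}$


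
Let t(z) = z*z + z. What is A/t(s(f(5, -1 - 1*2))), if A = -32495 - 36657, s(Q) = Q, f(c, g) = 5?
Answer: -34576/15 ≈ -2305.1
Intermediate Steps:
t(z) = z + z² (t(z) = z² + z = z + z²)
A = -69152
A/t(s(f(5, -1 - 1*2))) = -69152*1/(5*(1 + 5)) = -69152/(5*6) = -69152/30 = -69152*1/30 = -34576/15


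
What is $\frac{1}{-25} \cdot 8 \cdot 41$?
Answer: $- \frac{328}{25} \approx -13.12$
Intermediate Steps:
$\frac{1}{-25} \cdot 8 \cdot 41 = \left(- \frac{1}{25}\right) 8 \cdot 41 = \left(- \frac{8}{25}\right) 41 = - \frac{328}{25}$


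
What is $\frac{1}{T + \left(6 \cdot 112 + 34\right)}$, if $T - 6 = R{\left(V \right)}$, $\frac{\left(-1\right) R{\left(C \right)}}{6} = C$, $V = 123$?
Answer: $- \frac{1}{26} \approx -0.038462$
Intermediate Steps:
$R{\left(C \right)} = - 6 C$
$T = -732$ ($T = 6 - 738 = -732$)
$\frac{1}{T + \left(6 \cdot 112 + 34\right)} = \frac{1}{-732 + \left(6 \cdot 112 + 34\right)} = \frac{1}{-732 + \left(672 + 34\right)} = \frac{1}{-732 + 706} = \frac{1}{-26} = - \frac{1}{26}$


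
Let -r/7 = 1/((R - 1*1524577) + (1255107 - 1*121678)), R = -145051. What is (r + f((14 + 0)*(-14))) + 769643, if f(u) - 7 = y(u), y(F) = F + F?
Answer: 412475370349/536199 ≈ 7.6926e+5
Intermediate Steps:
r = 7/536199 (r = -7/((-145051 - 1*1524577) + (1255107 - 1*121678)) = -7/((-145051 - 1524577) + (1255107 - 121678)) = -7/(-1669628 + 1133429) = -7/(-536199) = -7*(-1/536199) = 7/536199 ≈ 1.3055e-5)
y(F) = 2*F
f(u) = 7 + 2*u
(r + f((14 + 0)*(-14))) + 769643 = (7/536199 + (7 + 2*((14 + 0)*(-14)))) + 769643 = (7/536199 + (7 + 2*(14*(-14)))) + 769643 = (7/536199 + (7 + 2*(-196))) + 769643 = (7/536199 + (7 - 392)) + 769643 = (7/536199 - 385) + 769643 = -206436608/536199 + 769643 = 412475370349/536199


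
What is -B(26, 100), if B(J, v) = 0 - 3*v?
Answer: 300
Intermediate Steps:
B(J, v) = -3*v
-B(26, 100) = -(-3)*100 = -1*(-300) = 300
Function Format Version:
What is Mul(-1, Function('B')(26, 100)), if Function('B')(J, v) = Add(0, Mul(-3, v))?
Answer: 300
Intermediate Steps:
Function('B')(J, v) = Mul(-3, v)
Mul(-1, Function('B')(26, 100)) = Mul(-1, Mul(-3, 100)) = Mul(-1, -300) = 300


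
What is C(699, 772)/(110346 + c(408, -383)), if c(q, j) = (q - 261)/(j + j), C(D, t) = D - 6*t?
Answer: -1004226/28174963 ≈ -0.035643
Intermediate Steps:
c(q, j) = (-261 + q)/(2*j) (c(q, j) = (-261 + q)/((2*j)) = (-261 + q)*(1/(2*j)) = (-261 + q)/(2*j))
C(699, 772)/(110346 + c(408, -383)) = (699 - 6*772)/(110346 + (½)*(-261 + 408)/(-383)) = (699 - 4632)/(110346 + (½)*(-1/383)*147) = -3933/(110346 - 147/766) = -3933/84524889/766 = -3933*766/84524889 = -1004226/28174963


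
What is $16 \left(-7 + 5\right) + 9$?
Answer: $-23$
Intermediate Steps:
$16 \left(-7 + 5\right) + 9 = 16 \left(-2\right) + 9 = -32 + 9 = -23$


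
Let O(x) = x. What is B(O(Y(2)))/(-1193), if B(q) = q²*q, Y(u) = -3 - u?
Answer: 125/1193 ≈ 0.10478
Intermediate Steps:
B(q) = q³
B(O(Y(2)))/(-1193) = (-3 - 1*2)³/(-1193) = (-3 - 2)³*(-1/1193) = (-5)³*(-1/1193) = -125*(-1/1193) = 125/1193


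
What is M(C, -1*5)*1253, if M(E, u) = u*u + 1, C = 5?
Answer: 32578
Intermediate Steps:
M(E, u) = 1 + u² (M(E, u) = u² + 1 = 1 + u²)
M(C, -1*5)*1253 = (1 + (-1*5)²)*1253 = (1 + (-5)²)*1253 = (1 + 25)*1253 = 26*1253 = 32578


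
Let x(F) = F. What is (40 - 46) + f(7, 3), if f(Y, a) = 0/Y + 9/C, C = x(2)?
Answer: -3/2 ≈ -1.5000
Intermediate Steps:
C = 2
f(Y, a) = 9/2 (f(Y, a) = 0/Y + 9/2 = 0 + 9*(½) = 0 + 9/2 = 9/2)
(40 - 46) + f(7, 3) = (40 - 46) + 9/2 = -6 + 9/2 = -3/2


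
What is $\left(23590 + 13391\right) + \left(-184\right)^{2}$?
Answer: $70837$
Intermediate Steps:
$\left(23590 + 13391\right) + \left(-184\right)^{2} = 36981 + 33856 = 70837$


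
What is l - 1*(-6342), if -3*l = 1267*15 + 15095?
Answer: -15074/3 ≈ -5024.7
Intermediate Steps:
l = -34100/3 (l = -(1267*15 + 15095)/3 = -(19005 + 15095)/3 = -⅓*34100 = -34100/3 ≈ -11367.)
l - 1*(-6342) = -34100/3 - 1*(-6342) = -34100/3 + 6342 = -15074/3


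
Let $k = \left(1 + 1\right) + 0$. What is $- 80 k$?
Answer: $-160$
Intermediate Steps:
$k = 2$ ($k = 2 + 0 = 2$)
$- 80 k = \left(-80\right) 2 = -160$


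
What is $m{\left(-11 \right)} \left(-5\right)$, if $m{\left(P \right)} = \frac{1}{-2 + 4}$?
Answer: $- \frac{5}{2} \approx -2.5$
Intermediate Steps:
$m{\left(P \right)} = \frac{1}{2}$
$m{\left(-11 \right)} \left(-5\right) = \frac{1}{2} \left(-5\right) = - \frac{5}{2}$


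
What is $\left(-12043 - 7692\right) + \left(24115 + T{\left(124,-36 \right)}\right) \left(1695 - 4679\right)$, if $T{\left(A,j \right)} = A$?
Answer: $-72348911$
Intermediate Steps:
$\left(-12043 - 7692\right) + \left(24115 + T{\left(124,-36 \right)}\right) \left(1695 - 4679\right) = \left(-12043 - 7692\right) + \left(24115 + 124\right) \left(1695 - 4679\right) = \left(-12043 - 7692\right) + 24239 \left(-2984\right) = -19735 - 72329176 = -72348911$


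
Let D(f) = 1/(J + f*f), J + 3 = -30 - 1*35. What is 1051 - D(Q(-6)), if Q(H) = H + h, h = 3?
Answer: 62010/59 ≈ 1051.0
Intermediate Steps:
J = -68 (J = -3 + (-30 - 1*35) = -3 + (-30 - 35) = -3 - 65 = -68)
Q(H) = 3 + H (Q(H) = H + 3 = 3 + H)
D(f) = 1/(-68 + f²) (D(f) = 1/(-68 + f*f) = 1/(-68 + f²))
1051 - D(Q(-6)) = 1051 - 1/(-68 + (3 - 6)²) = 1051 - 1/(-68 + (-3)²) = 1051 - 1/(-68 + 9) = 1051 - 1/(-59) = 1051 - 1*(-1/59) = 1051 + 1/59 = 62010/59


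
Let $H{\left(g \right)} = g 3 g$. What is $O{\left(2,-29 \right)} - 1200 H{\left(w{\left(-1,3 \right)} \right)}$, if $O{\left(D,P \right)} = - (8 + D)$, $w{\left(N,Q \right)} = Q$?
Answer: $-32410$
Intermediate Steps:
$O{\left(D,P \right)} = -8 - D$
$H{\left(g \right)} = 3 g^{2}$ ($H{\left(g \right)} = 3 g g = 3 g^{2}$)
$O{\left(2,-29 \right)} - 1200 H{\left(w{\left(-1,3 \right)} \right)} = \left(-8 - 2\right) - 1200 \cdot 3 \cdot 3^{2} = \left(-8 - 2\right) - 1200 \cdot 3 \cdot 9 = -10 - 32400 = -32410$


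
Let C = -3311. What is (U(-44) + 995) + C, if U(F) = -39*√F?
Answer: -2316 - 78*I*√11 ≈ -2316.0 - 258.7*I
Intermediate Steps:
(U(-44) + 995) + C = (-78*I*√11 + 995) - 3311 = (995 - 78*I*√11) - 3311 = -2316 - 78*I*√11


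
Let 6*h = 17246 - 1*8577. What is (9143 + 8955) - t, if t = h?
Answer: 99919/6 ≈ 16653.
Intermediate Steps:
h = 8669/6 (h = (17246 - 1*8577)/6 = (17246 - 8577)/6 = (⅙)*8669 = 8669/6 ≈ 1444.8)
t = 8669/6 ≈ 1444.8
(9143 + 8955) - t = (9143 + 8955) - 1*8669/6 = 18098 - 8669/6 = 99919/6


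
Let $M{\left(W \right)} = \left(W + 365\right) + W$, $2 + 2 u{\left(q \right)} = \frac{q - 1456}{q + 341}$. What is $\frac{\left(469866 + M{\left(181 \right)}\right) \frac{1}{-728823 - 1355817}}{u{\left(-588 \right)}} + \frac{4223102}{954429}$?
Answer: $\frac{2237295746670647}{513990558228000} \approx 4.3528$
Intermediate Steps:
$u{\left(q \right)} = -1 + \frac{-1456 + q}{2 \left(341 + q\right)}$ ($u{\left(q \right)} = -1 + \frac{\left(q - 1456\right) \frac{1}{q + 341}}{2} = -1 + \frac{\left(-1456 + q\right) \frac{1}{341 + q}}{2} = -1 + \frac{\frac{1}{341 + q} \left(-1456 + q\right)}{2} = -1 + \frac{-1456 + q}{2 \left(341 + q\right)}$)
$M{\left(W \right)} = 365 + 2 W$ ($M{\left(W \right)} = \left(365 + W\right) + W = 365 + 2 W$)
$\frac{\left(469866 + M{\left(181 \right)}\right) \frac{1}{-728823 - 1355817}}{u{\left(-588 \right)}} + \frac{4223102}{954429} = \frac{\left(469866 + \left(365 + 2 \cdot 181\right)\right) \frac{1}{-728823 - 1355817}}{\frac{1}{2} \frac{1}{341 - 588} \left(-2138 - -588\right)} + \frac{4223102}{954429} = \frac{\left(469866 + \left(365 + 362\right)\right) \frac{1}{-2084640}}{\frac{1}{2} \frac{1}{-247} \left(-2138 + 588\right)} + 4223102 \cdot \frac{1}{954429} = \frac{\left(469866 + 727\right) \left(- \frac{1}{2084640}\right)}{\frac{1}{2} \left(- \frac{1}{247}\right) \left(-1550\right)} + \frac{4223102}{954429} = \frac{470593 \left(- \frac{1}{2084640}\right)}{\frac{775}{247}} + \frac{4223102}{954429} = \left(- \frac{470593}{2084640}\right) \frac{247}{775} + \frac{4223102}{954429} = - \frac{116236471}{1615596000} + \frac{4223102}{954429} = \frac{2237295746670647}{513990558228000}$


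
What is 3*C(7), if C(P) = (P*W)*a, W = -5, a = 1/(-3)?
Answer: 35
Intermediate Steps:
a = -⅓ ≈ -0.33333
C(P) = 5*P/3 (C(P) = (P*(-5))*(-⅓) = -5*P*(-⅓) = 5*P/3)
3*C(7) = 3*((5/3)*7) = 3*(35/3) = 35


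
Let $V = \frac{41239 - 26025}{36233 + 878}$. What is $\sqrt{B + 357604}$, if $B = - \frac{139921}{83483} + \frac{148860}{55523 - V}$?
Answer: $\frac{\sqrt{10581431658507512624065415405903333}}{172016624576237} \approx 598.0$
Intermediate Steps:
$V = \frac{15214}{37111} \approx 0.40996$
$B = \frac{172881707019461}{172016624576237}$ ($B = - \frac{139921}{83483} + \frac{148860}{55523 - \frac{15214}{37111}} = \left(-139921\right) \frac{1}{83483} + \frac{148860}{55523 - \frac{15214}{37111}} = - \frac{139921}{83483} + \frac{148860}{\frac{2060498839}{37111}} = - \frac{139921}{83483} + 148860 \cdot \frac{37111}{2060498839} = - \frac{139921}{83483} + \frac{5524343460}{2060498839} = \frac{172881707019461}{172016624576237} \approx 1.005$)
$\sqrt{B + 357604} = \sqrt{\frac{172881707019461}{172016624576237} + 357604} = \sqrt{\frac{61514005896667675609}{172016624576237}} = \frac{\sqrt{10581431658507512624065415405903333}}{172016624576237}$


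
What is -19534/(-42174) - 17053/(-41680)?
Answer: 766685171/878906160 ≈ 0.87232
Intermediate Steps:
-19534/(-42174) - 17053/(-41680) = -19534*(-1/42174) - 17053*(-1/41680) = 9767/21087 + 17053/41680 = 766685171/878906160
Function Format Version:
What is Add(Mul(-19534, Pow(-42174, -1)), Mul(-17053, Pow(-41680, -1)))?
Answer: Rational(766685171, 878906160) ≈ 0.87232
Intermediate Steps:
Add(Mul(-19534, Pow(-42174, -1)), Mul(-17053, Pow(-41680, -1))) = Add(Mul(-19534, Rational(-1, 42174)), Mul(-17053, Rational(-1, 41680))) = Add(Rational(9767, 21087), Rational(17053, 41680)) = Rational(766685171, 878906160)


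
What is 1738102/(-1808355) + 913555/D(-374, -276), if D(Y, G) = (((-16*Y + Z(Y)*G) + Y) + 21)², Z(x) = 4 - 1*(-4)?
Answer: -6237728658911/7062789047265 ≈ -0.88318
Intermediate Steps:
Z(x) = 8 (Z(x) = 4 + 4 = 8)
D(Y, G) = (21 - 15*Y + 8*G)² (D(Y, G) = (((-16*Y + 8*G) + Y) + 21)² = ((-15*Y + 8*G) + 21)² = (21 - 15*Y + 8*G)²)
1738102/(-1808355) + 913555/D(-374, -276) = 1738102/(-1808355) + 913555/((21 - 15*(-374) + 8*(-276))²) = 1738102*(-1/1808355) + 913555/((21 + 5610 - 2208)²) = -1738102/1808355 + 913555/(3423²) = -1738102/1808355 + 913555/11716929 = -6237728658911/7062789047265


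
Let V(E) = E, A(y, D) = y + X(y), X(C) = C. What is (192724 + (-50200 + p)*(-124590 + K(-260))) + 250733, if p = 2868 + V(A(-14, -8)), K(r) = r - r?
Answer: 5901025857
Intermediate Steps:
A(y, D) = 2*y (A(y, D) = y + y = 2*y)
K(r) = 0
p = 2840 (p = 2868 + 2*(-14) = 2868 - 28 = 2840)
(192724 + (-50200 + p)*(-124590 + K(-260))) + 250733 = (192724 + (-50200 + 2840)*(-124590 + 0)) + 250733 = (192724 - 47360*(-124590)) + 250733 = (192724 + 5900582400) + 250733 = 5900775124 + 250733 = 5901025857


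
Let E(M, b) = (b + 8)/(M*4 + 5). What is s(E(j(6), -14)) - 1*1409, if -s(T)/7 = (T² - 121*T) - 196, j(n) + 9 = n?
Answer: 4787/7 ≈ 683.86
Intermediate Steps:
j(n) = -9 + n
E(M, b) = (8 + b)/(5 + 4*M) (E(M, b) = (8 + b)/(4*M + 5) = (8 + b)/(5 + 4*M))
s(T) = 1372 - 7*T² + 847*T (s(T) = -7*((T² - 121*T) - 196) = -7*(-196 + T² - 121*T) = 1372 - 7*T² + 847*T)
s(E(j(6), -14)) - 1*1409 = (1372 - 7*(8 - 14)²/(5 + 4*(-9 + 6))² + 847*((8 - 14)/(5 + 4*(-9 + 6)))) - 1*1409 = (1372 - 7*36/(5 + 4*(-3))² + 847*(-6/(5 + 4*(-3)))) - 1409 = (1372 - 7*36/(5 - 12)² + 847*(-6/(5 - 12))) - 1409 = (1372 - 7*(-6/(-7))² + 847*(-6/(-7))) - 1409 = (1372 - 7*(-⅐*(-6))² + 847*(-⅐*(-6))) - 1409 = (1372 - 7*(6/7)² + 847*(6/7)) - 1409 = (1372 - 7*36/49 + 726) - 1409 = (1372 - 36/7 + 726) - 1409 = 14650/7 - 1409 = 4787/7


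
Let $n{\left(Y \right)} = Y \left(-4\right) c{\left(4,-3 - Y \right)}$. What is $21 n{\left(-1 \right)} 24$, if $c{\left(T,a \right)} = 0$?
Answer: $0$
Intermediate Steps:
$n{\left(Y \right)} = 0$ ($n{\left(Y \right)} = Y \left(-4\right) 0 = - 4 Y 0 = 0$)
$21 n{\left(-1 \right)} 24 = 21 \cdot 0 \cdot 24 = 0 \cdot 24 = 0$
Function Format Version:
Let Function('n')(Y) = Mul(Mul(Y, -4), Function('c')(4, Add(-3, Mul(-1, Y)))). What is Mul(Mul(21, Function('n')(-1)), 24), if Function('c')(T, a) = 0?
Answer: 0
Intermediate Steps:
Function('n')(Y) = 0 (Function('n')(Y) = Mul(Mul(Y, -4), 0) = Mul(Mul(-4, Y), 0) = 0)
Mul(Mul(21, Function('n')(-1)), 24) = Mul(Mul(21, 0), 24) = Mul(0, 24) = 0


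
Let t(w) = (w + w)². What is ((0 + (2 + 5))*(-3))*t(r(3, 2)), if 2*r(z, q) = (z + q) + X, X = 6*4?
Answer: -17661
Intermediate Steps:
X = 24
r(z, q) = 12 + q/2 + z/2 (r(z, q) = ((z + q) + 24)/2 = ((q + z) + 24)/2 = (24 + q + z)/2 = 12 + q/2 + z/2)
t(w) = 4*w² (t(w) = (2*w)² = 4*w²)
((0 + (2 + 5))*(-3))*t(r(3, 2)) = ((0 + (2 + 5))*(-3))*(4*(12 + (½)*2 + (½)*3)²) = ((0 + 7)*(-3))*(4*(12 + 1 + 3/2)²) = (7*(-3))*(4*(29/2)²) = -84*841/4 = -21*841 = -17661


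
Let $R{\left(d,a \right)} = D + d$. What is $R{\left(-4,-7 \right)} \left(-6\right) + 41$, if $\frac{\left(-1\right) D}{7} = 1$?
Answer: $107$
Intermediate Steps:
$D = -7$ ($D = \left(-7\right) 1 = -7$)
$R{\left(d,a \right)} = -7 + d$
$R{\left(-4,-7 \right)} \left(-6\right) + 41 = \left(-7 - 4\right) \left(-6\right) + 41 = \left(-11\right) \left(-6\right) + 41 = 66 + 41 = 107$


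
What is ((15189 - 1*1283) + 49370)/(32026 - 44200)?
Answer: -10546/2029 ≈ -5.1976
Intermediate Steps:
((15189 - 1*1283) + 49370)/(32026 - 44200) = ((15189 - 1283) + 49370)/(-12174) = (13906 + 49370)*(-1/12174) = 63276*(-1/12174) = -10546/2029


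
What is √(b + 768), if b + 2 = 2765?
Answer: √3531 ≈ 59.422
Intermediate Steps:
b = 2763 (b = -2 + 2765 = 2763)
√(b + 768) = √(2763 + 768) = √3531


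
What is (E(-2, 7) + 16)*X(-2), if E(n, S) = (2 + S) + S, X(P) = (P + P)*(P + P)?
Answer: 512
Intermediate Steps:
X(P) = 4*P**2 (X(P) = (2*P)*(2*P) = 4*P**2)
E(n, S) = 2 + 2*S
(E(-2, 7) + 16)*X(-2) = ((2 + 2*7) + 16)*(4*(-2)**2) = ((2 + 14) + 16)*(4*4) = (16 + 16)*16 = 32*16 = 512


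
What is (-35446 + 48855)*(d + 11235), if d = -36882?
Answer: -343900623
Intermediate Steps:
(-35446 + 48855)*(d + 11235) = (-35446 + 48855)*(-36882 + 11235) = 13409*(-25647) = -343900623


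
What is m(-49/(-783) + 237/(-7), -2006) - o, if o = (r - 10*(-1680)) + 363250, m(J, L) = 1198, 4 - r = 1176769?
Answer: 797913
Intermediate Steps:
r = -1176765 (r = 4 - 1*1176769 = 4 - 1176769 = -1176765)
o = -796715 (o = (-1176765 - 10*(-1680)) + 363250 = (-1176765 + 16800) + 363250 = -1159965 + 363250 = -796715)
m(-49/(-783) + 237/(-7), -2006) - o = 1198 - 1*(-796715) = 1198 + 796715 = 797913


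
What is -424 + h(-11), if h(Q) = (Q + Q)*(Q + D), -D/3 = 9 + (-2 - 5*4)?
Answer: -1040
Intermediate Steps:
D = 39 (D = -3*(9 + (-2 - 5*4)) = -3*(9 + (-2 - 20)) = -3*(9 - 22) = -3*(-13) = 39)
h(Q) = 2*Q*(39 + Q) (h(Q) = (Q + Q)*(Q + 39) = (2*Q)*(39 + Q) = 2*Q*(39 + Q))
-424 + h(-11) = -424 + 2*(-11)*(39 - 11) = -424 + 2*(-11)*28 = -424 - 616 = -1040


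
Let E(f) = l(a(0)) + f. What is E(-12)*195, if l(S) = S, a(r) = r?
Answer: -2340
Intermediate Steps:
E(f) = f (E(f) = 0 + f = f)
E(-12)*195 = -12*195 = -2340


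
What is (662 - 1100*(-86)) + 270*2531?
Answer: 778632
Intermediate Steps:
(662 - 1100*(-86)) + 270*2531 = (662 + 94600) + 683370 = 95262 + 683370 = 778632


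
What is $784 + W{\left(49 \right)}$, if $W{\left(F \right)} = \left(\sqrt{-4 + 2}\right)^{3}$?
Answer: $784 - 2 i \sqrt{2} \approx 784.0 - 2.8284 i$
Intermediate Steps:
$W{\left(F \right)} = - 2 i \sqrt{2}$ ($W{\left(F \right)} = \left(\sqrt{-2}\right)^{3} = \left(i \sqrt{2}\right)^{3} = - 2 i \sqrt{2}$)
$784 + W{\left(49 \right)} = 784 - 2 i \sqrt{2}$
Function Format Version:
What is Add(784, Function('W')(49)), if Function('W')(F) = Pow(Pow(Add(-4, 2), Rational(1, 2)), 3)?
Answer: Add(784, Mul(-2, I, Pow(2, Rational(1, 2)))) ≈ Add(784.00, Mul(-2.8284, I))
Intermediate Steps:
Function('W')(F) = Mul(-2, I, Pow(2, Rational(1, 2))) (Function('W')(F) = Pow(Pow(-2, Rational(1, 2)), 3) = Pow(Mul(I, Pow(2, Rational(1, 2))), 3) = Mul(-2, I, Pow(2, Rational(1, 2))))
Add(784, Function('W')(49)) = Add(784, Mul(-2, I, Pow(2, Rational(1, 2))))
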